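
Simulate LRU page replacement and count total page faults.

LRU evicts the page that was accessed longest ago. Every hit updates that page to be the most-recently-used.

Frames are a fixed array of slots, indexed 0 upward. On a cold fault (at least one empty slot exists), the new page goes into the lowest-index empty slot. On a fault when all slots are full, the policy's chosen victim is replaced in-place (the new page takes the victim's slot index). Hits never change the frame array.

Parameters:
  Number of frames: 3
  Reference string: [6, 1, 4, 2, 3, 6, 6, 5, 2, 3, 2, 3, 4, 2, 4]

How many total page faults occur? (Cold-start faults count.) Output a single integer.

Answer: 10

Derivation:
Step 0: ref 6 → FAULT, frames=[6,-,-]
Step 1: ref 1 → FAULT, frames=[6,1,-]
Step 2: ref 4 → FAULT, frames=[6,1,4]
Step 3: ref 2 → FAULT (evict 6), frames=[2,1,4]
Step 4: ref 3 → FAULT (evict 1), frames=[2,3,4]
Step 5: ref 6 → FAULT (evict 4), frames=[2,3,6]
Step 6: ref 6 → HIT, frames=[2,3,6]
Step 7: ref 5 → FAULT (evict 2), frames=[5,3,6]
Step 8: ref 2 → FAULT (evict 3), frames=[5,2,6]
Step 9: ref 3 → FAULT (evict 6), frames=[5,2,3]
Step 10: ref 2 → HIT, frames=[5,2,3]
Step 11: ref 3 → HIT, frames=[5,2,3]
Step 12: ref 4 → FAULT (evict 5), frames=[4,2,3]
Step 13: ref 2 → HIT, frames=[4,2,3]
Step 14: ref 4 → HIT, frames=[4,2,3]
Total faults: 10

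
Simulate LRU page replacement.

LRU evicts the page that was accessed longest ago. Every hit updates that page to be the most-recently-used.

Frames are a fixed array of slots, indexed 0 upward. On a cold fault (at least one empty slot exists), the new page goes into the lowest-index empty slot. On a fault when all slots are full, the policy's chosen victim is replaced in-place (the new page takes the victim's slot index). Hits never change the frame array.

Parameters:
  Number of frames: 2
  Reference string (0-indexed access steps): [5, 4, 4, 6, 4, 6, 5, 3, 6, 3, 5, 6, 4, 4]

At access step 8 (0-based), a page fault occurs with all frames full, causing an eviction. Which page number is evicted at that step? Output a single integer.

Step 0: ref 5 -> FAULT, frames=[5,-]
Step 1: ref 4 -> FAULT, frames=[5,4]
Step 2: ref 4 -> HIT, frames=[5,4]
Step 3: ref 6 -> FAULT, evict 5, frames=[6,4]
Step 4: ref 4 -> HIT, frames=[6,4]
Step 5: ref 6 -> HIT, frames=[6,4]
Step 6: ref 5 -> FAULT, evict 4, frames=[6,5]
Step 7: ref 3 -> FAULT, evict 6, frames=[3,5]
Step 8: ref 6 -> FAULT, evict 5, frames=[3,6]
At step 8: evicted page 5

Answer: 5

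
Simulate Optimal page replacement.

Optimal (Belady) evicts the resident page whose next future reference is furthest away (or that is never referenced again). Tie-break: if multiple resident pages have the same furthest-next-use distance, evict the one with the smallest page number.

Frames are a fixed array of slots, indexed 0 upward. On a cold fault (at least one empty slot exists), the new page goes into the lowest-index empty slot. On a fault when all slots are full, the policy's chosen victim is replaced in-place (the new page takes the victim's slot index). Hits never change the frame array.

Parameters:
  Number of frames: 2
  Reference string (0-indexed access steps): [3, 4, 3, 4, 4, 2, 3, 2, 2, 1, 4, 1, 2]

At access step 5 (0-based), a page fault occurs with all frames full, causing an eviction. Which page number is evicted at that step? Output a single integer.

Answer: 4

Derivation:
Step 0: ref 3 -> FAULT, frames=[3,-]
Step 1: ref 4 -> FAULT, frames=[3,4]
Step 2: ref 3 -> HIT, frames=[3,4]
Step 3: ref 4 -> HIT, frames=[3,4]
Step 4: ref 4 -> HIT, frames=[3,4]
Step 5: ref 2 -> FAULT, evict 4, frames=[3,2]
At step 5: evicted page 4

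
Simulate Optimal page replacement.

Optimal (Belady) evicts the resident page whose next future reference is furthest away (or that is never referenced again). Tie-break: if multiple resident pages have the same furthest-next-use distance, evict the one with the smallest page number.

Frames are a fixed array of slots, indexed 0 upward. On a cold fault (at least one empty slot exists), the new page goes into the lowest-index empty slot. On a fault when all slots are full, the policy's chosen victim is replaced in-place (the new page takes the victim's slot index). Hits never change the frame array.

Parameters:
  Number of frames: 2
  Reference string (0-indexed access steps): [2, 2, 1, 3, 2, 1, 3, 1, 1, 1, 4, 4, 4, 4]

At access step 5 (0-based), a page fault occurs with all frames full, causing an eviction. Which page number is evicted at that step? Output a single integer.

Step 0: ref 2 -> FAULT, frames=[2,-]
Step 1: ref 2 -> HIT, frames=[2,-]
Step 2: ref 1 -> FAULT, frames=[2,1]
Step 3: ref 3 -> FAULT, evict 1, frames=[2,3]
Step 4: ref 2 -> HIT, frames=[2,3]
Step 5: ref 1 -> FAULT, evict 2, frames=[1,3]
At step 5: evicted page 2

Answer: 2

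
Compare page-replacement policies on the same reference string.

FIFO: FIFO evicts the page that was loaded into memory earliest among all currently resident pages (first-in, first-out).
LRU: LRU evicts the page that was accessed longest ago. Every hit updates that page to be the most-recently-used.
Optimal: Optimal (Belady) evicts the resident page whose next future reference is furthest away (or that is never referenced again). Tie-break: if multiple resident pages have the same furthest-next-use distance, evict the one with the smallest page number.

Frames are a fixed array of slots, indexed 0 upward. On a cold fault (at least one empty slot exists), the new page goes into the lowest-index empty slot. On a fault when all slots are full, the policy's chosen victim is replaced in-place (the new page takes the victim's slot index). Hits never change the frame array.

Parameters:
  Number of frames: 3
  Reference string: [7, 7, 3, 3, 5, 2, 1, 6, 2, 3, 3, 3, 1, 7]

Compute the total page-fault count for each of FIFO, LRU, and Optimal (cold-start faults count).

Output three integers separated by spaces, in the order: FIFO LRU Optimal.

Answer: 8 9 8

Derivation:
--- FIFO ---
  step 0: ref 7 -> FAULT, frames=[7,-,-] (faults so far: 1)
  step 1: ref 7 -> HIT, frames=[7,-,-] (faults so far: 1)
  step 2: ref 3 -> FAULT, frames=[7,3,-] (faults so far: 2)
  step 3: ref 3 -> HIT, frames=[7,3,-] (faults so far: 2)
  step 4: ref 5 -> FAULT, frames=[7,3,5] (faults so far: 3)
  step 5: ref 2 -> FAULT, evict 7, frames=[2,3,5] (faults so far: 4)
  step 6: ref 1 -> FAULT, evict 3, frames=[2,1,5] (faults so far: 5)
  step 7: ref 6 -> FAULT, evict 5, frames=[2,1,6] (faults so far: 6)
  step 8: ref 2 -> HIT, frames=[2,1,6] (faults so far: 6)
  step 9: ref 3 -> FAULT, evict 2, frames=[3,1,6] (faults so far: 7)
  step 10: ref 3 -> HIT, frames=[3,1,6] (faults so far: 7)
  step 11: ref 3 -> HIT, frames=[3,1,6] (faults so far: 7)
  step 12: ref 1 -> HIT, frames=[3,1,6] (faults so far: 7)
  step 13: ref 7 -> FAULT, evict 1, frames=[3,7,6] (faults so far: 8)
  FIFO total faults: 8
--- LRU ---
  step 0: ref 7 -> FAULT, frames=[7,-,-] (faults so far: 1)
  step 1: ref 7 -> HIT, frames=[7,-,-] (faults so far: 1)
  step 2: ref 3 -> FAULT, frames=[7,3,-] (faults so far: 2)
  step 3: ref 3 -> HIT, frames=[7,3,-] (faults so far: 2)
  step 4: ref 5 -> FAULT, frames=[7,3,5] (faults so far: 3)
  step 5: ref 2 -> FAULT, evict 7, frames=[2,3,5] (faults so far: 4)
  step 6: ref 1 -> FAULT, evict 3, frames=[2,1,5] (faults so far: 5)
  step 7: ref 6 -> FAULT, evict 5, frames=[2,1,6] (faults so far: 6)
  step 8: ref 2 -> HIT, frames=[2,1,6] (faults so far: 6)
  step 9: ref 3 -> FAULT, evict 1, frames=[2,3,6] (faults so far: 7)
  step 10: ref 3 -> HIT, frames=[2,3,6] (faults so far: 7)
  step 11: ref 3 -> HIT, frames=[2,3,6] (faults so far: 7)
  step 12: ref 1 -> FAULT, evict 6, frames=[2,3,1] (faults so far: 8)
  step 13: ref 7 -> FAULT, evict 2, frames=[7,3,1] (faults so far: 9)
  LRU total faults: 9
--- Optimal ---
  step 0: ref 7 -> FAULT, frames=[7,-,-] (faults so far: 1)
  step 1: ref 7 -> HIT, frames=[7,-,-] (faults so far: 1)
  step 2: ref 3 -> FAULT, frames=[7,3,-] (faults so far: 2)
  step 3: ref 3 -> HIT, frames=[7,3,-] (faults so far: 2)
  step 4: ref 5 -> FAULT, frames=[7,3,5] (faults so far: 3)
  step 5: ref 2 -> FAULT, evict 5, frames=[7,3,2] (faults so far: 4)
  step 6: ref 1 -> FAULT, evict 7, frames=[1,3,2] (faults so far: 5)
  step 7: ref 6 -> FAULT, evict 1, frames=[6,3,2] (faults so far: 6)
  step 8: ref 2 -> HIT, frames=[6,3,2] (faults so far: 6)
  step 9: ref 3 -> HIT, frames=[6,3,2] (faults so far: 6)
  step 10: ref 3 -> HIT, frames=[6,3,2] (faults so far: 6)
  step 11: ref 3 -> HIT, frames=[6,3,2] (faults so far: 6)
  step 12: ref 1 -> FAULT, evict 2, frames=[6,3,1] (faults so far: 7)
  step 13: ref 7 -> FAULT, evict 1, frames=[6,3,7] (faults so far: 8)
  Optimal total faults: 8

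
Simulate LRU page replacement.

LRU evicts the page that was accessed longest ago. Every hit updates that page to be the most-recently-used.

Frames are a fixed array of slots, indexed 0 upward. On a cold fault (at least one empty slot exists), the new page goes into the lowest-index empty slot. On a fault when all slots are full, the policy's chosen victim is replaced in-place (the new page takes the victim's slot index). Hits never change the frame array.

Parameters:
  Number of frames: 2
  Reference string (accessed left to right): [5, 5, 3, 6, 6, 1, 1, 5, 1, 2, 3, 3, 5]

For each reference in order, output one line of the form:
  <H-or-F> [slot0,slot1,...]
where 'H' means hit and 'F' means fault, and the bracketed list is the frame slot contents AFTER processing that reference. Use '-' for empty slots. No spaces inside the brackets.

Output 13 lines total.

F [5,-]
H [5,-]
F [5,3]
F [6,3]
H [6,3]
F [6,1]
H [6,1]
F [5,1]
H [5,1]
F [2,1]
F [2,3]
H [2,3]
F [5,3]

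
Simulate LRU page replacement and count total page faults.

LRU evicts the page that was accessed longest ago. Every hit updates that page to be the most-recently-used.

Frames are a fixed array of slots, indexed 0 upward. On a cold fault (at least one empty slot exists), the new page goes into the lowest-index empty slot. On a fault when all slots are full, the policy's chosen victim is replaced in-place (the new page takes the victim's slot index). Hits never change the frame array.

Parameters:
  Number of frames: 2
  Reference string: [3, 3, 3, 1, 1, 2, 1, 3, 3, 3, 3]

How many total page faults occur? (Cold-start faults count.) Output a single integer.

Answer: 4

Derivation:
Step 0: ref 3 → FAULT, frames=[3,-]
Step 1: ref 3 → HIT, frames=[3,-]
Step 2: ref 3 → HIT, frames=[3,-]
Step 3: ref 1 → FAULT, frames=[3,1]
Step 4: ref 1 → HIT, frames=[3,1]
Step 5: ref 2 → FAULT (evict 3), frames=[2,1]
Step 6: ref 1 → HIT, frames=[2,1]
Step 7: ref 3 → FAULT (evict 2), frames=[3,1]
Step 8: ref 3 → HIT, frames=[3,1]
Step 9: ref 3 → HIT, frames=[3,1]
Step 10: ref 3 → HIT, frames=[3,1]
Total faults: 4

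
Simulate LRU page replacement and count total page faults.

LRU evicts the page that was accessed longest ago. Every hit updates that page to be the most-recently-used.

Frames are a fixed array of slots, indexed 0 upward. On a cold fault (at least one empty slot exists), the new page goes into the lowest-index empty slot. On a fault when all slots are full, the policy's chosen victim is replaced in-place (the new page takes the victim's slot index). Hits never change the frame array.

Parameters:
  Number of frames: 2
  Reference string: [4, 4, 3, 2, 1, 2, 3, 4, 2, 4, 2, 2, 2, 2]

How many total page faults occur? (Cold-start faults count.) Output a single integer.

Step 0: ref 4 → FAULT, frames=[4,-]
Step 1: ref 4 → HIT, frames=[4,-]
Step 2: ref 3 → FAULT, frames=[4,3]
Step 3: ref 2 → FAULT (evict 4), frames=[2,3]
Step 4: ref 1 → FAULT (evict 3), frames=[2,1]
Step 5: ref 2 → HIT, frames=[2,1]
Step 6: ref 3 → FAULT (evict 1), frames=[2,3]
Step 7: ref 4 → FAULT (evict 2), frames=[4,3]
Step 8: ref 2 → FAULT (evict 3), frames=[4,2]
Step 9: ref 4 → HIT, frames=[4,2]
Step 10: ref 2 → HIT, frames=[4,2]
Step 11: ref 2 → HIT, frames=[4,2]
Step 12: ref 2 → HIT, frames=[4,2]
Step 13: ref 2 → HIT, frames=[4,2]
Total faults: 7

Answer: 7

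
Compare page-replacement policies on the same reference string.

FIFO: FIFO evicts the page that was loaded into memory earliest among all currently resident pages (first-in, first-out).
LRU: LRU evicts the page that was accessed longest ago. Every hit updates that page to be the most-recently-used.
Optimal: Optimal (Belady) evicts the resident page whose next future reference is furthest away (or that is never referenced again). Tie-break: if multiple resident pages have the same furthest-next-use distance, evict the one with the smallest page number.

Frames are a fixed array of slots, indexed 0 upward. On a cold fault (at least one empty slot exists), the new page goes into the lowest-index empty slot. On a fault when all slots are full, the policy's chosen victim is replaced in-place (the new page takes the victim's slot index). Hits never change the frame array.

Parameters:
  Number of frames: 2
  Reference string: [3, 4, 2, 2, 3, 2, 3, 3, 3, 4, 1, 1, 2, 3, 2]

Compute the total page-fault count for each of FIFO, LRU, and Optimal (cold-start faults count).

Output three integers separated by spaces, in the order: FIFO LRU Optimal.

Answer: 8 8 6

Derivation:
--- FIFO ---
  step 0: ref 3 -> FAULT, frames=[3,-] (faults so far: 1)
  step 1: ref 4 -> FAULT, frames=[3,4] (faults so far: 2)
  step 2: ref 2 -> FAULT, evict 3, frames=[2,4] (faults so far: 3)
  step 3: ref 2 -> HIT, frames=[2,4] (faults so far: 3)
  step 4: ref 3 -> FAULT, evict 4, frames=[2,3] (faults so far: 4)
  step 5: ref 2 -> HIT, frames=[2,3] (faults so far: 4)
  step 6: ref 3 -> HIT, frames=[2,3] (faults so far: 4)
  step 7: ref 3 -> HIT, frames=[2,3] (faults so far: 4)
  step 8: ref 3 -> HIT, frames=[2,3] (faults so far: 4)
  step 9: ref 4 -> FAULT, evict 2, frames=[4,3] (faults so far: 5)
  step 10: ref 1 -> FAULT, evict 3, frames=[4,1] (faults so far: 6)
  step 11: ref 1 -> HIT, frames=[4,1] (faults so far: 6)
  step 12: ref 2 -> FAULT, evict 4, frames=[2,1] (faults so far: 7)
  step 13: ref 3 -> FAULT, evict 1, frames=[2,3] (faults so far: 8)
  step 14: ref 2 -> HIT, frames=[2,3] (faults so far: 8)
  FIFO total faults: 8
--- LRU ---
  step 0: ref 3 -> FAULT, frames=[3,-] (faults so far: 1)
  step 1: ref 4 -> FAULT, frames=[3,4] (faults so far: 2)
  step 2: ref 2 -> FAULT, evict 3, frames=[2,4] (faults so far: 3)
  step 3: ref 2 -> HIT, frames=[2,4] (faults so far: 3)
  step 4: ref 3 -> FAULT, evict 4, frames=[2,3] (faults so far: 4)
  step 5: ref 2 -> HIT, frames=[2,3] (faults so far: 4)
  step 6: ref 3 -> HIT, frames=[2,3] (faults so far: 4)
  step 7: ref 3 -> HIT, frames=[2,3] (faults so far: 4)
  step 8: ref 3 -> HIT, frames=[2,3] (faults so far: 4)
  step 9: ref 4 -> FAULT, evict 2, frames=[4,3] (faults so far: 5)
  step 10: ref 1 -> FAULT, evict 3, frames=[4,1] (faults so far: 6)
  step 11: ref 1 -> HIT, frames=[4,1] (faults so far: 6)
  step 12: ref 2 -> FAULT, evict 4, frames=[2,1] (faults so far: 7)
  step 13: ref 3 -> FAULT, evict 1, frames=[2,3] (faults so far: 8)
  step 14: ref 2 -> HIT, frames=[2,3] (faults so far: 8)
  LRU total faults: 8
--- Optimal ---
  step 0: ref 3 -> FAULT, frames=[3,-] (faults so far: 1)
  step 1: ref 4 -> FAULT, frames=[3,4] (faults so far: 2)
  step 2: ref 2 -> FAULT, evict 4, frames=[3,2] (faults so far: 3)
  step 3: ref 2 -> HIT, frames=[3,2] (faults so far: 3)
  step 4: ref 3 -> HIT, frames=[3,2] (faults so far: 3)
  step 5: ref 2 -> HIT, frames=[3,2] (faults so far: 3)
  step 6: ref 3 -> HIT, frames=[3,2] (faults so far: 3)
  step 7: ref 3 -> HIT, frames=[3,2] (faults so far: 3)
  step 8: ref 3 -> HIT, frames=[3,2] (faults so far: 3)
  step 9: ref 4 -> FAULT, evict 3, frames=[4,2] (faults so far: 4)
  step 10: ref 1 -> FAULT, evict 4, frames=[1,2] (faults so far: 5)
  step 11: ref 1 -> HIT, frames=[1,2] (faults so far: 5)
  step 12: ref 2 -> HIT, frames=[1,2] (faults so far: 5)
  step 13: ref 3 -> FAULT, evict 1, frames=[3,2] (faults so far: 6)
  step 14: ref 2 -> HIT, frames=[3,2] (faults so far: 6)
  Optimal total faults: 6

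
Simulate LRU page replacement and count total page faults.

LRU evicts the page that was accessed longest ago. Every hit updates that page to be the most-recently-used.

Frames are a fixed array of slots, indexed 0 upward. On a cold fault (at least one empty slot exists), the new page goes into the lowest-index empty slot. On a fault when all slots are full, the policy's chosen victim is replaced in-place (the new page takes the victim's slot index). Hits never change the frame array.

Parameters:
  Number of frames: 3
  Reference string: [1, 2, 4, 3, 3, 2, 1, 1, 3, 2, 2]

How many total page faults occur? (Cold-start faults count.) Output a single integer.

Step 0: ref 1 → FAULT, frames=[1,-,-]
Step 1: ref 2 → FAULT, frames=[1,2,-]
Step 2: ref 4 → FAULT, frames=[1,2,4]
Step 3: ref 3 → FAULT (evict 1), frames=[3,2,4]
Step 4: ref 3 → HIT, frames=[3,2,4]
Step 5: ref 2 → HIT, frames=[3,2,4]
Step 6: ref 1 → FAULT (evict 4), frames=[3,2,1]
Step 7: ref 1 → HIT, frames=[3,2,1]
Step 8: ref 3 → HIT, frames=[3,2,1]
Step 9: ref 2 → HIT, frames=[3,2,1]
Step 10: ref 2 → HIT, frames=[3,2,1]
Total faults: 5

Answer: 5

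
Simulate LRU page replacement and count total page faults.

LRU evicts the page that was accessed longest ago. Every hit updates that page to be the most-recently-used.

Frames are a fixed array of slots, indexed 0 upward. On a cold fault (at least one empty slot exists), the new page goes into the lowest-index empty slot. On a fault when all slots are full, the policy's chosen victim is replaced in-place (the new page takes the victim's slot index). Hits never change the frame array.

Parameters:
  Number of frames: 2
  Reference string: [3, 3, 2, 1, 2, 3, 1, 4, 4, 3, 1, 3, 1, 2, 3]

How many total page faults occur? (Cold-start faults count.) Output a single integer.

Step 0: ref 3 → FAULT, frames=[3,-]
Step 1: ref 3 → HIT, frames=[3,-]
Step 2: ref 2 → FAULT, frames=[3,2]
Step 3: ref 1 → FAULT (evict 3), frames=[1,2]
Step 4: ref 2 → HIT, frames=[1,2]
Step 5: ref 3 → FAULT (evict 1), frames=[3,2]
Step 6: ref 1 → FAULT (evict 2), frames=[3,1]
Step 7: ref 4 → FAULT (evict 3), frames=[4,1]
Step 8: ref 4 → HIT, frames=[4,1]
Step 9: ref 3 → FAULT (evict 1), frames=[4,3]
Step 10: ref 1 → FAULT (evict 4), frames=[1,3]
Step 11: ref 3 → HIT, frames=[1,3]
Step 12: ref 1 → HIT, frames=[1,3]
Step 13: ref 2 → FAULT (evict 3), frames=[1,2]
Step 14: ref 3 → FAULT (evict 1), frames=[3,2]
Total faults: 10

Answer: 10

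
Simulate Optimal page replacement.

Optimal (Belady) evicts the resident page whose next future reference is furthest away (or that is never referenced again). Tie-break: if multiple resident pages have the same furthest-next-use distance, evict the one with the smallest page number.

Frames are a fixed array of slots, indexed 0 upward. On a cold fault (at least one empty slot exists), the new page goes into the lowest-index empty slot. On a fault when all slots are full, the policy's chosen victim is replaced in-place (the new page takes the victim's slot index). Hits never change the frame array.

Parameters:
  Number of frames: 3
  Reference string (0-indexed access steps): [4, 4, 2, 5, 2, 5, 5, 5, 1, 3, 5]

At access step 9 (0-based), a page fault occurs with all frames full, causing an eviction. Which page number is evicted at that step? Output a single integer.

Step 0: ref 4 -> FAULT, frames=[4,-,-]
Step 1: ref 4 -> HIT, frames=[4,-,-]
Step 2: ref 2 -> FAULT, frames=[4,2,-]
Step 3: ref 5 -> FAULT, frames=[4,2,5]
Step 4: ref 2 -> HIT, frames=[4,2,5]
Step 5: ref 5 -> HIT, frames=[4,2,5]
Step 6: ref 5 -> HIT, frames=[4,2,5]
Step 7: ref 5 -> HIT, frames=[4,2,5]
Step 8: ref 1 -> FAULT, evict 2, frames=[4,1,5]
Step 9: ref 3 -> FAULT, evict 1, frames=[4,3,5]
At step 9: evicted page 1

Answer: 1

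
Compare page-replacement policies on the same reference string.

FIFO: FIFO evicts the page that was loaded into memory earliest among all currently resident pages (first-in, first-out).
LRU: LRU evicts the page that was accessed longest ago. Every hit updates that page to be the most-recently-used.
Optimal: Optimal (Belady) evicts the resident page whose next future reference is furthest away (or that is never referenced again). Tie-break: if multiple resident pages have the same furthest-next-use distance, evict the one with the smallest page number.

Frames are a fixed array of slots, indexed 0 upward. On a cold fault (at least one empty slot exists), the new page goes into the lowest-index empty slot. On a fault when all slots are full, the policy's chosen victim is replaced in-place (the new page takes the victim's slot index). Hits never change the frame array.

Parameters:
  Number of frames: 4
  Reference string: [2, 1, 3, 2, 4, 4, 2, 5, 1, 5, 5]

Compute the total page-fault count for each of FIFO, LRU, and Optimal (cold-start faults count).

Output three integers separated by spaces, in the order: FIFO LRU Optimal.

Answer: 5 6 5

Derivation:
--- FIFO ---
  step 0: ref 2 -> FAULT, frames=[2,-,-,-] (faults so far: 1)
  step 1: ref 1 -> FAULT, frames=[2,1,-,-] (faults so far: 2)
  step 2: ref 3 -> FAULT, frames=[2,1,3,-] (faults so far: 3)
  step 3: ref 2 -> HIT, frames=[2,1,3,-] (faults so far: 3)
  step 4: ref 4 -> FAULT, frames=[2,1,3,4] (faults so far: 4)
  step 5: ref 4 -> HIT, frames=[2,1,3,4] (faults so far: 4)
  step 6: ref 2 -> HIT, frames=[2,1,3,4] (faults so far: 4)
  step 7: ref 5 -> FAULT, evict 2, frames=[5,1,3,4] (faults so far: 5)
  step 8: ref 1 -> HIT, frames=[5,1,3,4] (faults so far: 5)
  step 9: ref 5 -> HIT, frames=[5,1,3,4] (faults so far: 5)
  step 10: ref 5 -> HIT, frames=[5,1,3,4] (faults so far: 5)
  FIFO total faults: 5
--- LRU ---
  step 0: ref 2 -> FAULT, frames=[2,-,-,-] (faults so far: 1)
  step 1: ref 1 -> FAULT, frames=[2,1,-,-] (faults so far: 2)
  step 2: ref 3 -> FAULT, frames=[2,1,3,-] (faults so far: 3)
  step 3: ref 2 -> HIT, frames=[2,1,3,-] (faults so far: 3)
  step 4: ref 4 -> FAULT, frames=[2,1,3,4] (faults so far: 4)
  step 5: ref 4 -> HIT, frames=[2,1,3,4] (faults so far: 4)
  step 6: ref 2 -> HIT, frames=[2,1,3,4] (faults so far: 4)
  step 7: ref 5 -> FAULT, evict 1, frames=[2,5,3,4] (faults so far: 5)
  step 8: ref 1 -> FAULT, evict 3, frames=[2,5,1,4] (faults so far: 6)
  step 9: ref 5 -> HIT, frames=[2,5,1,4] (faults so far: 6)
  step 10: ref 5 -> HIT, frames=[2,5,1,4] (faults so far: 6)
  LRU total faults: 6
--- Optimal ---
  step 0: ref 2 -> FAULT, frames=[2,-,-,-] (faults so far: 1)
  step 1: ref 1 -> FAULT, frames=[2,1,-,-] (faults so far: 2)
  step 2: ref 3 -> FAULT, frames=[2,1,3,-] (faults so far: 3)
  step 3: ref 2 -> HIT, frames=[2,1,3,-] (faults so far: 3)
  step 4: ref 4 -> FAULT, frames=[2,1,3,4] (faults so far: 4)
  step 5: ref 4 -> HIT, frames=[2,1,3,4] (faults so far: 4)
  step 6: ref 2 -> HIT, frames=[2,1,3,4] (faults so far: 4)
  step 7: ref 5 -> FAULT, evict 2, frames=[5,1,3,4] (faults so far: 5)
  step 8: ref 1 -> HIT, frames=[5,1,3,4] (faults so far: 5)
  step 9: ref 5 -> HIT, frames=[5,1,3,4] (faults so far: 5)
  step 10: ref 5 -> HIT, frames=[5,1,3,4] (faults so far: 5)
  Optimal total faults: 5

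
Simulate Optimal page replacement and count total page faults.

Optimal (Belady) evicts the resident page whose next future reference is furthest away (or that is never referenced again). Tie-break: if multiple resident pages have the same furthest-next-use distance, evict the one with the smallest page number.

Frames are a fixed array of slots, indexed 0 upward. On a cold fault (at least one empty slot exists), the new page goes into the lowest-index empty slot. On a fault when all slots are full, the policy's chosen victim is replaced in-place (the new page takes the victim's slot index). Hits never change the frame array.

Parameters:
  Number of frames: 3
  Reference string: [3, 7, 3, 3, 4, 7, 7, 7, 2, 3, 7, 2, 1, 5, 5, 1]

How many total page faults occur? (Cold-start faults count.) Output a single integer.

Step 0: ref 3 → FAULT, frames=[3,-,-]
Step 1: ref 7 → FAULT, frames=[3,7,-]
Step 2: ref 3 → HIT, frames=[3,7,-]
Step 3: ref 3 → HIT, frames=[3,7,-]
Step 4: ref 4 → FAULT, frames=[3,7,4]
Step 5: ref 7 → HIT, frames=[3,7,4]
Step 6: ref 7 → HIT, frames=[3,7,4]
Step 7: ref 7 → HIT, frames=[3,7,4]
Step 8: ref 2 → FAULT (evict 4), frames=[3,7,2]
Step 9: ref 3 → HIT, frames=[3,7,2]
Step 10: ref 7 → HIT, frames=[3,7,2]
Step 11: ref 2 → HIT, frames=[3,7,2]
Step 12: ref 1 → FAULT (evict 2), frames=[3,7,1]
Step 13: ref 5 → FAULT (evict 3), frames=[5,7,1]
Step 14: ref 5 → HIT, frames=[5,7,1]
Step 15: ref 1 → HIT, frames=[5,7,1]
Total faults: 6

Answer: 6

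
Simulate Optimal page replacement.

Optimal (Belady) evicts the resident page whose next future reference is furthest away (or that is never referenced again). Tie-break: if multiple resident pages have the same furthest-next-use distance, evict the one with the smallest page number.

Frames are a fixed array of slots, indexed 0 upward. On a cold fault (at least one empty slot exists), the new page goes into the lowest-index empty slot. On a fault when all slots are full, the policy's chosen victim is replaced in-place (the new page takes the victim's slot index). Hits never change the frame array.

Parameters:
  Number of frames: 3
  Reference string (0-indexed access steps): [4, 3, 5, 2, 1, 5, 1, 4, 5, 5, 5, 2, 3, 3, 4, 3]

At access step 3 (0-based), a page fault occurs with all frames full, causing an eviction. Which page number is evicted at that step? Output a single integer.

Answer: 3

Derivation:
Step 0: ref 4 -> FAULT, frames=[4,-,-]
Step 1: ref 3 -> FAULT, frames=[4,3,-]
Step 2: ref 5 -> FAULT, frames=[4,3,5]
Step 3: ref 2 -> FAULT, evict 3, frames=[4,2,5]
At step 3: evicted page 3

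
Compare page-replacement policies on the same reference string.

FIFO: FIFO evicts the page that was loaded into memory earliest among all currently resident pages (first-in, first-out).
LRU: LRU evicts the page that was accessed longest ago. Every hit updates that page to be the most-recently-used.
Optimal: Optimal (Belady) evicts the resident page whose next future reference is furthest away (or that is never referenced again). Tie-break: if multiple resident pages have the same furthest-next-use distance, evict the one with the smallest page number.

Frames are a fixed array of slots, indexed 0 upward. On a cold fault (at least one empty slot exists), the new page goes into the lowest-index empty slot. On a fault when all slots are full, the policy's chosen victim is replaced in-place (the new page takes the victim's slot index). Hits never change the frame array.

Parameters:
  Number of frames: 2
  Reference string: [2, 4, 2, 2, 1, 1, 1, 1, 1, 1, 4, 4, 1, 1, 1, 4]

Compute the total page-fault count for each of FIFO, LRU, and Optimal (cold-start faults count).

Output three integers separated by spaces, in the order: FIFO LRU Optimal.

Answer: 3 4 3

Derivation:
--- FIFO ---
  step 0: ref 2 -> FAULT, frames=[2,-] (faults so far: 1)
  step 1: ref 4 -> FAULT, frames=[2,4] (faults so far: 2)
  step 2: ref 2 -> HIT, frames=[2,4] (faults so far: 2)
  step 3: ref 2 -> HIT, frames=[2,4] (faults so far: 2)
  step 4: ref 1 -> FAULT, evict 2, frames=[1,4] (faults so far: 3)
  step 5: ref 1 -> HIT, frames=[1,4] (faults so far: 3)
  step 6: ref 1 -> HIT, frames=[1,4] (faults so far: 3)
  step 7: ref 1 -> HIT, frames=[1,4] (faults so far: 3)
  step 8: ref 1 -> HIT, frames=[1,4] (faults so far: 3)
  step 9: ref 1 -> HIT, frames=[1,4] (faults so far: 3)
  step 10: ref 4 -> HIT, frames=[1,4] (faults so far: 3)
  step 11: ref 4 -> HIT, frames=[1,4] (faults so far: 3)
  step 12: ref 1 -> HIT, frames=[1,4] (faults so far: 3)
  step 13: ref 1 -> HIT, frames=[1,4] (faults so far: 3)
  step 14: ref 1 -> HIT, frames=[1,4] (faults so far: 3)
  step 15: ref 4 -> HIT, frames=[1,4] (faults so far: 3)
  FIFO total faults: 3
--- LRU ---
  step 0: ref 2 -> FAULT, frames=[2,-] (faults so far: 1)
  step 1: ref 4 -> FAULT, frames=[2,4] (faults so far: 2)
  step 2: ref 2 -> HIT, frames=[2,4] (faults so far: 2)
  step 3: ref 2 -> HIT, frames=[2,4] (faults so far: 2)
  step 4: ref 1 -> FAULT, evict 4, frames=[2,1] (faults so far: 3)
  step 5: ref 1 -> HIT, frames=[2,1] (faults so far: 3)
  step 6: ref 1 -> HIT, frames=[2,1] (faults so far: 3)
  step 7: ref 1 -> HIT, frames=[2,1] (faults so far: 3)
  step 8: ref 1 -> HIT, frames=[2,1] (faults so far: 3)
  step 9: ref 1 -> HIT, frames=[2,1] (faults so far: 3)
  step 10: ref 4 -> FAULT, evict 2, frames=[4,1] (faults so far: 4)
  step 11: ref 4 -> HIT, frames=[4,1] (faults so far: 4)
  step 12: ref 1 -> HIT, frames=[4,1] (faults so far: 4)
  step 13: ref 1 -> HIT, frames=[4,1] (faults so far: 4)
  step 14: ref 1 -> HIT, frames=[4,1] (faults so far: 4)
  step 15: ref 4 -> HIT, frames=[4,1] (faults so far: 4)
  LRU total faults: 4
--- Optimal ---
  step 0: ref 2 -> FAULT, frames=[2,-] (faults so far: 1)
  step 1: ref 4 -> FAULT, frames=[2,4] (faults so far: 2)
  step 2: ref 2 -> HIT, frames=[2,4] (faults so far: 2)
  step 3: ref 2 -> HIT, frames=[2,4] (faults so far: 2)
  step 4: ref 1 -> FAULT, evict 2, frames=[1,4] (faults so far: 3)
  step 5: ref 1 -> HIT, frames=[1,4] (faults so far: 3)
  step 6: ref 1 -> HIT, frames=[1,4] (faults so far: 3)
  step 7: ref 1 -> HIT, frames=[1,4] (faults so far: 3)
  step 8: ref 1 -> HIT, frames=[1,4] (faults so far: 3)
  step 9: ref 1 -> HIT, frames=[1,4] (faults so far: 3)
  step 10: ref 4 -> HIT, frames=[1,4] (faults so far: 3)
  step 11: ref 4 -> HIT, frames=[1,4] (faults so far: 3)
  step 12: ref 1 -> HIT, frames=[1,4] (faults so far: 3)
  step 13: ref 1 -> HIT, frames=[1,4] (faults so far: 3)
  step 14: ref 1 -> HIT, frames=[1,4] (faults so far: 3)
  step 15: ref 4 -> HIT, frames=[1,4] (faults so far: 3)
  Optimal total faults: 3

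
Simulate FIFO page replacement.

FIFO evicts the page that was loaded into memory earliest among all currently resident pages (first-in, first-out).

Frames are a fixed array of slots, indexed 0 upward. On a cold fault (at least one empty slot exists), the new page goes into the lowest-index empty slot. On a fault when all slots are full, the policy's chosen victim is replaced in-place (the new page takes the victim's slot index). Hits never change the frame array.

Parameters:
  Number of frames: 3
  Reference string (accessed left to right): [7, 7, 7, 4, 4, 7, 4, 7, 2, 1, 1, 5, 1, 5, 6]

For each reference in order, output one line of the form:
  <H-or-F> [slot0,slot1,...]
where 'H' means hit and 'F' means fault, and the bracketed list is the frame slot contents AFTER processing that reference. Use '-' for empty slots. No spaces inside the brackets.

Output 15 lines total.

F [7,-,-]
H [7,-,-]
H [7,-,-]
F [7,4,-]
H [7,4,-]
H [7,4,-]
H [7,4,-]
H [7,4,-]
F [7,4,2]
F [1,4,2]
H [1,4,2]
F [1,5,2]
H [1,5,2]
H [1,5,2]
F [1,5,6]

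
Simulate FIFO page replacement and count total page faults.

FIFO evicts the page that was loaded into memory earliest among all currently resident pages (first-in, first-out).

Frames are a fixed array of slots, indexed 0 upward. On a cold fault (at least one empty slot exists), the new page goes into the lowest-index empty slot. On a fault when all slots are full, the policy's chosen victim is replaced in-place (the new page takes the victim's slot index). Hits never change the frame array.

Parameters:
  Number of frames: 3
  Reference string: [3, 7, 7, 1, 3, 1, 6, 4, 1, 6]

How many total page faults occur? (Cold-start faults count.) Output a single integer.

Step 0: ref 3 → FAULT, frames=[3,-,-]
Step 1: ref 7 → FAULT, frames=[3,7,-]
Step 2: ref 7 → HIT, frames=[3,7,-]
Step 3: ref 1 → FAULT, frames=[3,7,1]
Step 4: ref 3 → HIT, frames=[3,7,1]
Step 5: ref 1 → HIT, frames=[3,7,1]
Step 6: ref 6 → FAULT (evict 3), frames=[6,7,1]
Step 7: ref 4 → FAULT (evict 7), frames=[6,4,1]
Step 8: ref 1 → HIT, frames=[6,4,1]
Step 9: ref 6 → HIT, frames=[6,4,1]
Total faults: 5

Answer: 5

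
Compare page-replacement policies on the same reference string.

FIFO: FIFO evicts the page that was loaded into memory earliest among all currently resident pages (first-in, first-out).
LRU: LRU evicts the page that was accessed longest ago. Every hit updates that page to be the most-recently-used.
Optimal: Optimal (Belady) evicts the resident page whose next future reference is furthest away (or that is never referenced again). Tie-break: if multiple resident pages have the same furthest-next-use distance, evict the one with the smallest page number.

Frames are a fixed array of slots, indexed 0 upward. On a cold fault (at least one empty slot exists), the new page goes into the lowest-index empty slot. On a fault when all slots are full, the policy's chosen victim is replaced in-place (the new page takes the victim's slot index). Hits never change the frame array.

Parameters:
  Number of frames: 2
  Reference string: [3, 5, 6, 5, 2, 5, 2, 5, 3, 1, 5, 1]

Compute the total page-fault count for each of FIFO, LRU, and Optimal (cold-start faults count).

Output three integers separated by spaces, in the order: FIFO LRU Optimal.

--- FIFO ---
  step 0: ref 3 -> FAULT, frames=[3,-] (faults so far: 1)
  step 1: ref 5 -> FAULT, frames=[3,5] (faults so far: 2)
  step 2: ref 6 -> FAULT, evict 3, frames=[6,5] (faults so far: 3)
  step 3: ref 5 -> HIT, frames=[6,5] (faults so far: 3)
  step 4: ref 2 -> FAULT, evict 5, frames=[6,2] (faults so far: 4)
  step 5: ref 5 -> FAULT, evict 6, frames=[5,2] (faults so far: 5)
  step 6: ref 2 -> HIT, frames=[5,2] (faults so far: 5)
  step 7: ref 5 -> HIT, frames=[5,2] (faults so far: 5)
  step 8: ref 3 -> FAULT, evict 2, frames=[5,3] (faults so far: 6)
  step 9: ref 1 -> FAULT, evict 5, frames=[1,3] (faults so far: 7)
  step 10: ref 5 -> FAULT, evict 3, frames=[1,5] (faults so far: 8)
  step 11: ref 1 -> HIT, frames=[1,5] (faults so far: 8)
  FIFO total faults: 8
--- LRU ---
  step 0: ref 3 -> FAULT, frames=[3,-] (faults so far: 1)
  step 1: ref 5 -> FAULT, frames=[3,5] (faults so far: 2)
  step 2: ref 6 -> FAULT, evict 3, frames=[6,5] (faults so far: 3)
  step 3: ref 5 -> HIT, frames=[6,5] (faults so far: 3)
  step 4: ref 2 -> FAULT, evict 6, frames=[2,5] (faults so far: 4)
  step 5: ref 5 -> HIT, frames=[2,5] (faults so far: 4)
  step 6: ref 2 -> HIT, frames=[2,5] (faults so far: 4)
  step 7: ref 5 -> HIT, frames=[2,5] (faults so far: 4)
  step 8: ref 3 -> FAULT, evict 2, frames=[3,5] (faults so far: 5)
  step 9: ref 1 -> FAULT, evict 5, frames=[3,1] (faults so far: 6)
  step 10: ref 5 -> FAULT, evict 3, frames=[5,1] (faults so far: 7)
  step 11: ref 1 -> HIT, frames=[5,1] (faults so far: 7)
  LRU total faults: 7
--- Optimal ---
  step 0: ref 3 -> FAULT, frames=[3,-] (faults so far: 1)
  step 1: ref 5 -> FAULT, frames=[3,5] (faults so far: 2)
  step 2: ref 6 -> FAULT, evict 3, frames=[6,5] (faults so far: 3)
  step 3: ref 5 -> HIT, frames=[6,5] (faults so far: 3)
  step 4: ref 2 -> FAULT, evict 6, frames=[2,5] (faults so far: 4)
  step 5: ref 5 -> HIT, frames=[2,5] (faults so far: 4)
  step 6: ref 2 -> HIT, frames=[2,5] (faults so far: 4)
  step 7: ref 5 -> HIT, frames=[2,5] (faults so far: 4)
  step 8: ref 3 -> FAULT, evict 2, frames=[3,5] (faults so far: 5)
  step 9: ref 1 -> FAULT, evict 3, frames=[1,5] (faults so far: 6)
  step 10: ref 5 -> HIT, frames=[1,5] (faults so far: 6)
  step 11: ref 1 -> HIT, frames=[1,5] (faults so far: 6)
  Optimal total faults: 6

Answer: 8 7 6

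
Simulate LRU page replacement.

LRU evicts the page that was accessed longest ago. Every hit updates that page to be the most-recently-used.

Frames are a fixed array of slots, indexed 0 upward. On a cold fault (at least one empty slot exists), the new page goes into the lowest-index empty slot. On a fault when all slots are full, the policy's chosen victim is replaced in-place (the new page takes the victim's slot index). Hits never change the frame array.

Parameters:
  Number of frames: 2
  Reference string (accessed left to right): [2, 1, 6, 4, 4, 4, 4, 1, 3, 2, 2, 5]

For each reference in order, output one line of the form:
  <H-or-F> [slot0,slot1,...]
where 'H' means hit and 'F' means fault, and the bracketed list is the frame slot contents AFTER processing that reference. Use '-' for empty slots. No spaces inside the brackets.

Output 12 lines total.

F [2,-]
F [2,1]
F [6,1]
F [6,4]
H [6,4]
H [6,4]
H [6,4]
F [1,4]
F [1,3]
F [2,3]
H [2,3]
F [2,5]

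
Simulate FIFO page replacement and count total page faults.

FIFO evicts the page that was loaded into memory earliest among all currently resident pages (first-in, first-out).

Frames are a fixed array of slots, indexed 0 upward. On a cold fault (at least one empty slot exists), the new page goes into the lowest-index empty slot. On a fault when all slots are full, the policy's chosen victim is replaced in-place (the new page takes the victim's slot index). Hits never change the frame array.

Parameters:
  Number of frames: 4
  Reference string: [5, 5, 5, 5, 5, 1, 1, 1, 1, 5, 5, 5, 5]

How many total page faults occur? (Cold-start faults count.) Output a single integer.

Answer: 2

Derivation:
Step 0: ref 5 → FAULT, frames=[5,-,-,-]
Step 1: ref 5 → HIT, frames=[5,-,-,-]
Step 2: ref 5 → HIT, frames=[5,-,-,-]
Step 3: ref 5 → HIT, frames=[5,-,-,-]
Step 4: ref 5 → HIT, frames=[5,-,-,-]
Step 5: ref 1 → FAULT, frames=[5,1,-,-]
Step 6: ref 1 → HIT, frames=[5,1,-,-]
Step 7: ref 1 → HIT, frames=[5,1,-,-]
Step 8: ref 1 → HIT, frames=[5,1,-,-]
Step 9: ref 5 → HIT, frames=[5,1,-,-]
Step 10: ref 5 → HIT, frames=[5,1,-,-]
Step 11: ref 5 → HIT, frames=[5,1,-,-]
Step 12: ref 5 → HIT, frames=[5,1,-,-]
Total faults: 2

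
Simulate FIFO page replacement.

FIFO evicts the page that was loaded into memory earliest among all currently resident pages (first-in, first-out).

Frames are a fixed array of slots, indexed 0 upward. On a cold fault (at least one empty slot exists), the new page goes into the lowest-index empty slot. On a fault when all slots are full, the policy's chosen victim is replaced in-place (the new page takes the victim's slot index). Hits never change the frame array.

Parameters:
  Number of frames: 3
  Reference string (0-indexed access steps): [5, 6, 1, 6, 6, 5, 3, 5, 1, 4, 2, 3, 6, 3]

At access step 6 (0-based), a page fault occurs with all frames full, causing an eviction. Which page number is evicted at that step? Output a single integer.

Answer: 5

Derivation:
Step 0: ref 5 -> FAULT, frames=[5,-,-]
Step 1: ref 6 -> FAULT, frames=[5,6,-]
Step 2: ref 1 -> FAULT, frames=[5,6,1]
Step 3: ref 6 -> HIT, frames=[5,6,1]
Step 4: ref 6 -> HIT, frames=[5,6,1]
Step 5: ref 5 -> HIT, frames=[5,6,1]
Step 6: ref 3 -> FAULT, evict 5, frames=[3,6,1]
At step 6: evicted page 5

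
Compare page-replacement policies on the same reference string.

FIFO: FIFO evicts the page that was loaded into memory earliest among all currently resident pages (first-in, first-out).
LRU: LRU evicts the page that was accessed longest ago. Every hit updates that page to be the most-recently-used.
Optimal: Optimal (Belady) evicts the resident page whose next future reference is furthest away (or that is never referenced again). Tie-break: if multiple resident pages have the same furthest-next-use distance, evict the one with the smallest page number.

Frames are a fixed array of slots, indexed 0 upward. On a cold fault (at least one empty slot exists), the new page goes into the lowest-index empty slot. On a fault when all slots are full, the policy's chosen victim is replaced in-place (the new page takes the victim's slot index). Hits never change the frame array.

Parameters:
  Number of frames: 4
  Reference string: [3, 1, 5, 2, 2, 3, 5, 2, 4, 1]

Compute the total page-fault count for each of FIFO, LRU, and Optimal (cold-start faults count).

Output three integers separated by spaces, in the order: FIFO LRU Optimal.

--- FIFO ---
  step 0: ref 3 -> FAULT, frames=[3,-,-,-] (faults so far: 1)
  step 1: ref 1 -> FAULT, frames=[3,1,-,-] (faults so far: 2)
  step 2: ref 5 -> FAULT, frames=[3,1,5,-] (faults so far: 3)
  step 3: ref 2 -> FAULT, frames=[3,1,5,2] (faults so far: 4)
  step 4: ref 2 -> HIT, frames=[3,1,5,2] (faults so far: 4)
  step 5: ref 3 -> HIT, frames=[3,1,5,2] (faults so far: 4)
  step 6: ref 5 -> HIT, frames=[3,1,5,2] (faults so far: 4)
  step 7: ref 2 -> HIT, frames=[3,1,5,2] (faults so far: 4)
  step 8: ref 4 -> FAULT, evict 3, frames=[4,1,5,2] (faults so far: 5)
  step 9: ref 1 -> HIT, frames=[4,1,5,2] (faults so far: 5)
  FIFO total faults: 5
--- LRU ---
  step 0: ref 3 -> FAULT, frames=[3,-,-,-] (faults so far: 1)
  step 1: ref 1 -> FAULT, frames=[3,1,-,-] (faults so far: 2)
  step 2: ref 5 -> FAULT, frames=[3,1,5,-] (faults so far: 3)
  step 3: ref 2 -> FAULT, frames=[3,1,5,2] (faults so far: 4)
  step 4: ref 2 -> HIT, frames=[3,1,5,2] (faults so far: 4)
  step 5: ref 3 -> HIT, frames=[3,1,5,2] (faults so far: 4)
  step 6: ref 5 -> HIT, frames=[3,1,5,2] (faults so far: 4)
  step 7: ref 2 -> HIT, frames=[3,1,5,2] (faults so far: 4)
  step 8: ref 4 -> FAULT, evict 1, frames=[3,4,5,2] (faults so far: 5)
  step 9: ref 1 -> FAULT, evict 3, frames=[1,4,5,2] (faults so far: 6)
  LRU total faults: 6
--- Optimal ---
  step 0: ref 3 -> FAULT, frames=[3,-,-,-] (faults so far: 1)
  step 1: ref 1 -> FAULT, frames=[3,1,-,-] (faults so far: 2)
  step 2: ref 5 -> FAULT, frames=[3,1,5,-] (faults so far: 3)
  step 3: ref 2 -> FAULT, frames=[3,1,5,2] (faults so far: 4)
  step 4: ref 2 -> HIT, frames=[3,1,5,2] (faults so far: 4)
  step 5: ref 3 -> HIT, frames=[3,1,5,2] (faults so far: 4)
  step 6: ref 5 -> HIT, frames=[3,1,5,2] (faults so far: 4)
  step 7: ref 2 -> HIT, frames=[3,1,5,2] (faults so far: 4)
  step 8: ref 4 -> FAULT, evict 2, frames=[3,1,5,4] (faults so far: 5)
  step 9: ref 1 -> HIT, frames=[3,1,5,4] (faults so far: 5)
  Optimal total faults: 5

Answer: 5 6 5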